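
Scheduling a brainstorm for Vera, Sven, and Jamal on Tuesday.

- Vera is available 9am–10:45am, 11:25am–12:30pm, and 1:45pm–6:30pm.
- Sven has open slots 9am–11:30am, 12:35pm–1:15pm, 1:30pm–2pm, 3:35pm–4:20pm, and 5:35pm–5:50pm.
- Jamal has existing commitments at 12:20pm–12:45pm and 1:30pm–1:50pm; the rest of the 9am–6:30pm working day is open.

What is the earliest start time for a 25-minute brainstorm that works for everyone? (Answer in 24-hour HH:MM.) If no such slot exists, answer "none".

09:00

Jamal free within 09:00–18:30: 09:00–12:20, 12:45–13:30, 13:50–18:30.
Vera ∩ Sven: 09:00–10:45, 11:25–11:30, 13:45–14:00, 15:35–16:20, 17:35–17:50.
Vera ∩ Sven ∩ Jamal: 09:00–10:45, 11:25–11:30, 13:50–14:00, 15:35–16:20, 17:35–17:50.
Windows ≥ 25 min: 09:00–10:45, 15:35–16:20.
Earliest such window starts at 09:00.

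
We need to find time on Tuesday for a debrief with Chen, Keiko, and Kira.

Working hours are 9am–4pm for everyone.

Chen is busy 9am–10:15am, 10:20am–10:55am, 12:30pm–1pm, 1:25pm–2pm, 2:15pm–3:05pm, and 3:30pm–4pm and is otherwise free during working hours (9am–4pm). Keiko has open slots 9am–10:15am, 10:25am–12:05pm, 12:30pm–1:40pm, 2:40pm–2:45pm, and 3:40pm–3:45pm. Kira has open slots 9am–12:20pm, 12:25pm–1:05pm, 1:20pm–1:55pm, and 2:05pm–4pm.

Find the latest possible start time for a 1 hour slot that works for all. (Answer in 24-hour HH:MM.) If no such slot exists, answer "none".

11:05

Chen free within 09:00–16:00: 10:15–10:20, 10:55–12:30, 13:00–13:25, 14:00–14:15, 15:05–15:30.
Chen ∩ Keiko: 10:55–12:05, 13:00–13:25.
Chen ∩ Keiko ∩ Kira: 10:55–12:05, 13:00–13:05, 13:20–13:25.
Windows ≥ 60 min: 10:55–12:05.
Latest start in the last window 10:55–12:05 is 12:05 − 60 min = 11:05.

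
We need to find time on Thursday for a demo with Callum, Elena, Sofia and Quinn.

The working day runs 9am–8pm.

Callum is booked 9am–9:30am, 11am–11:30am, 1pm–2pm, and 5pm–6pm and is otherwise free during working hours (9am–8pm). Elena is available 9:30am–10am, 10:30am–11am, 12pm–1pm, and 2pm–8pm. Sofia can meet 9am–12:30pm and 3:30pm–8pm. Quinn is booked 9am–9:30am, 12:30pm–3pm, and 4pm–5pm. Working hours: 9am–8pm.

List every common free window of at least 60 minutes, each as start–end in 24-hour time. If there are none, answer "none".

Callum free within 09:00–20:00: 09:30–11:00, 11:30–13:00, 14:00–17:00, 18:00–20:00.
Quinn free within 09:00–20:00: 09:30–12:30, 15:00–16:00, 17:00–20:00.
Callum ∩ Elena: 09:30–10:00, 10:30–11:00, 12:00–13:00, 14:00–17:00, 18:00–20:00.
Callum ∩ Elena ∩ Sofia: 09:30–10:00, 10:30–11:00, 12:00–12:30, 15:30–17:00, 18:00–20:00.
Callum ∩ Elena ∩ Sofia ∩ Quinn: 09:30–10:00, 10:30–11:00, 12:00–12:30, 15:30–16:00, 18:00–20:00.
Windows ≥ 60 min: 18:00–20:00.

18:00–20:00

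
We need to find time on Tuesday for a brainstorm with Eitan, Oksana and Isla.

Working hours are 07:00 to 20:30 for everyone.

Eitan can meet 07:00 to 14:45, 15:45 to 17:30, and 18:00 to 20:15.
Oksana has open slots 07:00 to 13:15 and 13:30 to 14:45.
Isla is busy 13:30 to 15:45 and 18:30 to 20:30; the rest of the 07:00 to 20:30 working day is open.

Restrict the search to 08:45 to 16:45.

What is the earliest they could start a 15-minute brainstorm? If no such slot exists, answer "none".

Isla free within 07:00–20:30: 07:00–13:30, 15:45–18:30.
Eitan ∩ Oksana: 07:00–13:15, 13:30–14:45.
Eitan ∩ Oksana ∩ Isla: 07:00–13:15.
Restricted to 08:45–16:45: 08:45–13:15.
Windows ≥ 15 min: 08:45–13:15.
Earliest such window starts at 08:45.

08:45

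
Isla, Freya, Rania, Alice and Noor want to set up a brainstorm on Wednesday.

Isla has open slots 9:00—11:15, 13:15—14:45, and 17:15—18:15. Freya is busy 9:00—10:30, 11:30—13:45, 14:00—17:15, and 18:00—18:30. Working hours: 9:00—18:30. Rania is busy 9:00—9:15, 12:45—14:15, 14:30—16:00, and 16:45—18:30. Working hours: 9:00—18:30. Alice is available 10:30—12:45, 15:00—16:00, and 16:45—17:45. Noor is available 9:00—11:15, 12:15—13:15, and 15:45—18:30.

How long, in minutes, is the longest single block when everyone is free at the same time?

45 minutes

Freya free within 09:00–18:30: 10:30–11:30, 13:45–14:00, 17:15–18:00.
Rania free within 09:00–18:30: 09:15–12:45, 14:15–14:30, 16:00–16:45.
Isla ∩ Freya: 10:30–11:15, 13:45–14:00, 17:15–18:00.
Isla ∩ Freya ∩ Rania: 10:30–11:15.
Isla ∩ Freya ∩ Rania ∩ Alice: 10:30–11:15.
Isla ∩ Freya ∩ Rania ∩ Alice ∩ Noor: 10:30–11:15.
Single common window of 45 minutes.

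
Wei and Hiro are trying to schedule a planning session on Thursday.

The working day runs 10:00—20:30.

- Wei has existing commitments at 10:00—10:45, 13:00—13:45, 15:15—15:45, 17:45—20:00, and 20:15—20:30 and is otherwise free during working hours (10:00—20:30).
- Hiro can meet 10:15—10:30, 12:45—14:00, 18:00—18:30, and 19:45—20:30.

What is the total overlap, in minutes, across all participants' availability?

45 minutes

Wei free within 10:00–20:30: 10:45–13:00, 13:45–15:15, 15:45–17:45, 20:00–20:15.
Wei ∩ Hiro: 12:45–13:00, 13:45–14:00, 20:00–20:15.
Total common minutes: 15 + 15 + 15 = 45.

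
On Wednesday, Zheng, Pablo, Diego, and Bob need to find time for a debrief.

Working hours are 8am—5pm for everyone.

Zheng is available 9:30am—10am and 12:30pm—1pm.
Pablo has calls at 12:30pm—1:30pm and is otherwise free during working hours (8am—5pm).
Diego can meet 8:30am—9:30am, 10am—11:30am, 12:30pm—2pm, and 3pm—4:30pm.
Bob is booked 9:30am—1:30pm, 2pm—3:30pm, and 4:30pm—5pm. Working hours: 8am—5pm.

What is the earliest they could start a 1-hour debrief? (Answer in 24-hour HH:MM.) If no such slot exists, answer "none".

none

Pablo free within 08:00–17:00: 08:00–12:30, 13:30–17:00.
Bob free within 08:00–17:00: 08:00–09:30, 13:30–14:00, 15:30–16:30.
Zheng ∩ Pablo: 09:30–10:00.
Zheng ∩ Pablo ∩ Diego: (none).
Zheng ∩ Pablo ∩ Diego ∩ Bob: (none).
Windows ≥ 60 min: (none).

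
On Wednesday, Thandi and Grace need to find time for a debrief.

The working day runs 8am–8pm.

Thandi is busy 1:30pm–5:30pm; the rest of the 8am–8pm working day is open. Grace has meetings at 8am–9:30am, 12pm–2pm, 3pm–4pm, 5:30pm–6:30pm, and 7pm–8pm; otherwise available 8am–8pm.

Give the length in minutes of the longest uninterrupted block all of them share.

Thandi free within 08:00–20:00: 08:00–13:30, 17:30–20:00.
Grace free within 08:00–20:00: 09:30–12:00, 14:00–15:00, 16:00–17:30, 18:30–19:00.
Thandi ∩ Grace: 09:30–12:00, 18:30–19:00.
Common window lengths: 150, 30 min; longest is 150.

150 minutes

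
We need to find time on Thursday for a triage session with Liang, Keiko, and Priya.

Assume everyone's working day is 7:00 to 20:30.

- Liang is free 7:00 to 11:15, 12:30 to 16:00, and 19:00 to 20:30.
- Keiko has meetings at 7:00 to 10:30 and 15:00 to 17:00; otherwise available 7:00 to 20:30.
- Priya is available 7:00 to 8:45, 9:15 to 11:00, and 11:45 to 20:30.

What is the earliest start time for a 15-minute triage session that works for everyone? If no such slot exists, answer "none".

Keiko free within 07:00–20:30: 10:30–15:00, 17:00–20:30.
Liang ∩ Keiko: 10:30–11:15, 12:30–15:00, 19:00–20:30.
Liang ∩ Keiko ∩ Priya: 10:30–11:00, 12:30–15:00, 19:00–20:30.
Windows ≥ 15 min: 10:30–11:00, 12:30–15:00, 19:00–20:30.
Earliest such window starts at 10:30.

10:30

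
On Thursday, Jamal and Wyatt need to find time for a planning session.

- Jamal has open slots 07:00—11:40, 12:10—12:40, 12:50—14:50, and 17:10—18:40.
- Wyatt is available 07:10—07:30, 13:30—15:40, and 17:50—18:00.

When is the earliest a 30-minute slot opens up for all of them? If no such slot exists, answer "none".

13:30

Jamal ∩ Wyatt: 07:10–07:30, 13:30–14:50, 17:50–18:00.
Windows ≥ 30 min: 13:30–14:50.
Earliest such window starts at 13:30.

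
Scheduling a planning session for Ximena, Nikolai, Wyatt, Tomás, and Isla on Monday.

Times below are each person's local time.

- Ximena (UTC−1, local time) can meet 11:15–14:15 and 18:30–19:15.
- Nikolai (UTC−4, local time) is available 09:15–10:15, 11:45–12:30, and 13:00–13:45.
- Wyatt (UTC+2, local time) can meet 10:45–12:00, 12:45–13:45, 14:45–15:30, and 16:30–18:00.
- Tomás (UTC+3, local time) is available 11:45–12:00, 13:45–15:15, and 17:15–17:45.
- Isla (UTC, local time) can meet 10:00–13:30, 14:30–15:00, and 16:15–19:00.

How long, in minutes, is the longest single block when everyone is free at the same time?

0 minutes

Ximena → UTC: 12:15–15:15, 19:30–20:15.
Nikolai → UTC: 13:15–14:15, 15:45–16:30, 17:00–17:45.
Wyatt → UTC: 08:45–10:00, 10:45–11:45, 12:45–13:30, 14:30–16:00.
Tomás → UTC: 08:45–09:00, 10:45–12:15, 14:15–14:45.
Isla → UTC: 10:00–13:30, 14:30–15:00, 16:15–19:00.
Ximena ∩ Nikolai: 13:15–14:15.
Ximena ∩ Nikolai ∩ Wyatt: 13:15–13:30.
Ximena ∩ Nikolai ∩ Wyatt ∩ Tomás: (none).
Ximena ∩ Nikolai ∩ Wyatt ∩ Tomás ∩ Isla: (none).
No common window.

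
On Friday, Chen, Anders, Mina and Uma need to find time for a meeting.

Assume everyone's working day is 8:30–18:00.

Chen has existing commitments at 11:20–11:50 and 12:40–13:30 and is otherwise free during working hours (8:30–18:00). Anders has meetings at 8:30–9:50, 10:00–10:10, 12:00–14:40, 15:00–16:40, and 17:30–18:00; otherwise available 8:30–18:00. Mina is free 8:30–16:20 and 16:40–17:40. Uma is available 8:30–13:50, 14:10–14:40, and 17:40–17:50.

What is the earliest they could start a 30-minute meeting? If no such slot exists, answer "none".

Chen free within 08:30–18:00: 08:30–11:20, 11:50–12:40, 13:30–18:00.
Anders free within 08:30–18:00: 09:50–10:00, 10:10–12:00, 14:40–15:00, 16:40–17:30.
Chen ∩ Anders: 09:50–10:00, 10:10–11:20, 11:50–12:00, 14:40–15:00, 16:40–17:30.
Chen ∩ Anders ∩ Mina: 09:50–10:00, 10:10–11:20, 11:50–12:00, 14:40–15:00, 16:40–17:30.
Chen ∩ Anders ∩ Mina ∩ Uma: 09:50–10:00, 10:10–11:20, 11:50–12:00.
Windows ≥ 30 min: 10:10–11:20.
Earliest such window starts at 10:10.

10:10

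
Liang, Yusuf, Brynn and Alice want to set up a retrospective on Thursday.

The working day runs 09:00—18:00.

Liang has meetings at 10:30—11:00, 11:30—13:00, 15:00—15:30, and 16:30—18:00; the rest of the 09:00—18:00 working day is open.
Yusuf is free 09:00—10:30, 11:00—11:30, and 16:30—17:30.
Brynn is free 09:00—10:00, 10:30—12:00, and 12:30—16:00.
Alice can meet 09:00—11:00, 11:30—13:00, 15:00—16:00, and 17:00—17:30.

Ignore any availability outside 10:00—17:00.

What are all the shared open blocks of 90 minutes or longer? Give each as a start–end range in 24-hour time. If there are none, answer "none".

Liang free within 09:00–18:00: 09:00–10:30, 11:00–11:30, 13:00–15:00, 15:30–16:30.
Liang ∩ Yusuf: 09:00–10:30, 11:00–11:30.
Liang ∩ Yusuf ∩ Brynn: 09:00–10:00, 11:00–11:30.
Liang ∩ Yusuf ∩ Brynn ∩ Alice: 09:00–10:00.
Restricted to 10:00–17:00: (none).
Windows ≥ 90 min: (none).

none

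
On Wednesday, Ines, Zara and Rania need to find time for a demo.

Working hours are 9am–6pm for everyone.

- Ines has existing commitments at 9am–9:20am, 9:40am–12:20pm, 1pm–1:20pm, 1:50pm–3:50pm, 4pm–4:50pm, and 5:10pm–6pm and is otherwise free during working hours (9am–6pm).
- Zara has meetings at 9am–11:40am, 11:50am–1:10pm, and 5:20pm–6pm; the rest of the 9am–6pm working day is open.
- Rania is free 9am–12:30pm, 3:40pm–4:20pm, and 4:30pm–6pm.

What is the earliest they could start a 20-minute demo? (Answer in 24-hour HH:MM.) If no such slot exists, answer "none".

Ines free within 09:00–18:00: 09:20–09:40, 12:20–13:00, 13:20–13:50, 15:50–16:00, 16:50–17:10.
Zara free within 09:00–18:00: 11:40–11:50, 13:10–17:20.
Ines ∩ Zara: 13:20–13:50, 15:50–16:00, 16:50–17:10.
Ines ∩ Zara ∩ Rania: 15:50–16:00, 16:50–17:10.
Windows ≥ 20 min: 16:50–17:10.
Earliest such window starts at 16:50.

16:50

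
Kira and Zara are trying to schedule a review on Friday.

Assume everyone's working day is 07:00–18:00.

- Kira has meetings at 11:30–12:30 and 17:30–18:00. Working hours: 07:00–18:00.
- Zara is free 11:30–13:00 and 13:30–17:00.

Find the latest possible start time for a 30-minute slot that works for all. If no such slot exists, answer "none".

Kira free within 07:00–18:00: 07:00–11:30, 12:30–17:30.
Kira ∩ Zara: 12:30–13:00, 13:30–17:00.
Windows ≥ 30 min: 12:30–13:00, 13:30–17:00.
Latest start in the last window 13:30–17:00 is 17:00 − 30 min = 16:30.

16:30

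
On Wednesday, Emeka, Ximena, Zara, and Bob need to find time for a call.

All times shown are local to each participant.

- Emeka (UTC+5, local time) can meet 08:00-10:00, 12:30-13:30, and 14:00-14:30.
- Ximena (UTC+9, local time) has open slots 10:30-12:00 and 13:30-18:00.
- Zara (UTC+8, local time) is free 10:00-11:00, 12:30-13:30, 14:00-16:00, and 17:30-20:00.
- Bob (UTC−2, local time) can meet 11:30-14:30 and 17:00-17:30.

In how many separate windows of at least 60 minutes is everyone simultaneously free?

Emeka → UTC: 03:00–05:00, 07:30–08:30, 09:00–09:30.
Ximena → UTC: 01:30–03:00, 04:30–09:00.
Zara → UTC: 02:00–03:00, 04:30–05:30, 06:00–08:00, 09:30–12:00.
Bob → UTC: 13:30–16:30, 19:00–19:30.
Emeka ∩ Ximena: 04:30–05:00, 07:30–08:30.
Emeka ∩ Ximena ∩ Zara: 04:30–05:00, 07:30–08:00.
Emeka ∩ Ximena ∩ Zara ∩ Bob: (none).
Windows ≥ 60 min: (none).
That's 0 windows.

0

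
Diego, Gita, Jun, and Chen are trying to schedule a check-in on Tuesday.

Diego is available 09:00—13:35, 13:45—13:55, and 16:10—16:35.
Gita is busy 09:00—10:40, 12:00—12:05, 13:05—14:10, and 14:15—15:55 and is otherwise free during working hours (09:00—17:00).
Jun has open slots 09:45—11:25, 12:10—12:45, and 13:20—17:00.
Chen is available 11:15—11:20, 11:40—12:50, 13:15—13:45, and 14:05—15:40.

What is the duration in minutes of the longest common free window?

35 minutes

Gita free within 09:00–17:00: 10:40–12:00, 12:05–13:05, 14:10–14:15, 15:55–17:00.
Diego ∩ Gita: 10:40–12:00, 12:05–13:05, 16:10–16:35.
Diego ∩ Gita ∩ Jun: 10:40–11:25, 12:10–12:45, 16:10–16:35.
Diego ∩ Gita ∩ Jun ∩ Chen: 11:15–11:20, 12:10–12:45.
Common window lengths: 5, 35 min; longest is 35.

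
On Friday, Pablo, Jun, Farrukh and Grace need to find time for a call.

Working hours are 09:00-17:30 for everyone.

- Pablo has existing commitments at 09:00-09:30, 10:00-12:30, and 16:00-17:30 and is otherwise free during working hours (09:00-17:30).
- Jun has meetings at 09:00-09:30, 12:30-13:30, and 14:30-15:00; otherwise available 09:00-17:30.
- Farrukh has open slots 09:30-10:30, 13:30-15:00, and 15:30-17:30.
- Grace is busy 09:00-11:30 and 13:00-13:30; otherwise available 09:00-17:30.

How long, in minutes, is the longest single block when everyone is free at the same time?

Pablo free within 09:00–17:30: 09:30–10:00, 12:30–16:00.
Jun free within 09:00–17:30: 09:30–12:30, 13:30–14:30, 15:00–17:30.
Grace free within 09:00–17:30: 11:30–13:00, 13:30–17:30.
Pablo ∩ Jun: 09:30–10:00, 13:30–14:30, 15:00–16:00.
Pablo ∩ Jun ∩ Farrukh: 09:30–10:00, 13:30–14:30, 15:30–16:00.
Pablo ∩ Jun ∩ Farrukh ∩ Grace: 13:30–14:30, 15:30–16:00.
Common window lengths: 60, 30 min; longest is 60.

60 minutes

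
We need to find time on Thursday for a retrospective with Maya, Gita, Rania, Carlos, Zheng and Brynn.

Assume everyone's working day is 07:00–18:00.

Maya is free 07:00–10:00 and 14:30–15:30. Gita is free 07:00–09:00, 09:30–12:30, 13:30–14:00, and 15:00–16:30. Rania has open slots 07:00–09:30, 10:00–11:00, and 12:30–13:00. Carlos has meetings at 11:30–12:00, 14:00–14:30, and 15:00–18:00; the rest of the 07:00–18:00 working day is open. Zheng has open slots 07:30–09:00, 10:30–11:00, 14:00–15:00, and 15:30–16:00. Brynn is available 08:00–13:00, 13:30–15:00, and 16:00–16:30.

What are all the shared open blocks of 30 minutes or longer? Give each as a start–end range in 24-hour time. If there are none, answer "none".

Carlos free within 07:00–18:00: 07:00–11:30, 12:00–14:00, 14:30–15:00.
Maya ∩ Gita: 07:00–09:00, 09:30–10:00, 15:00–15:30.
Maya ∩ Gita ∩ Rania: 07:00–09:00.
Maya ∩ Gita ∩ Rania ∩ Carlos: 07:00–09:00.
Maya ∩ Gita ∩ Rania ∩ Carlos ∩ Zheng: 07:30–09:00.
Maya ∩ Gita ∩ Rania ∩ Carlos ∩ Zheng ∩ Brynn: 08:00–09:00.
Windows ≥ 30 min: 08:00–09:00.

08:00–09:00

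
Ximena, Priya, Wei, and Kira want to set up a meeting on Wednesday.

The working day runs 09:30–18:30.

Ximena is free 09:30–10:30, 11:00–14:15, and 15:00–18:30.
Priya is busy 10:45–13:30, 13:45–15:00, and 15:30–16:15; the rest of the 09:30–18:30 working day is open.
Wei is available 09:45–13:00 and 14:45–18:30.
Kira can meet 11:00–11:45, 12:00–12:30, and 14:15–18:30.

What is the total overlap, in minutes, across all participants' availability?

165 minutes

Priya free within 09:30–18:30: 09:30–10:45, 13:30–13:45, 15:00–15:30, 16:15–18:30.
Ximena ∩ Priya: 09:30–10:30, 13:30–13:45, 15:00–15:30, 16:15–18:30.
Ximena ∩ Priya ∩ Wei: 09:45–10:30, 15:00–15:30, 16:15–18:30.
Ximena ∩ Priya ∩ Wei ∩ Kira: 15:00–15:30, 16:15–18:30.
Total common minutes: 30 + 135 = 165.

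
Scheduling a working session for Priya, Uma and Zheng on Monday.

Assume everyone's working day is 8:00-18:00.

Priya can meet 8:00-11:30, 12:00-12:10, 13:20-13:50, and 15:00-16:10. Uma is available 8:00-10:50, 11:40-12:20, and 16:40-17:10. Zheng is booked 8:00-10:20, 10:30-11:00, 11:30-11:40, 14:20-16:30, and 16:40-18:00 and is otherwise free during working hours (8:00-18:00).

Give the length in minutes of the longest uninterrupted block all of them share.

Zheng free within 08:00–18:00: 10:20–10:30, 11:00–11:30, 11:40–14:20, 16:30–16:40.
Priya ∩ Uma: 08:00–10:50, 12:00–12:10.
Priya ∩ Uma ∩ Zheng: 10:20–10:30, 12:00–12:10.
Common window lengths: 10, 10 min; longest is 10.

10 minutes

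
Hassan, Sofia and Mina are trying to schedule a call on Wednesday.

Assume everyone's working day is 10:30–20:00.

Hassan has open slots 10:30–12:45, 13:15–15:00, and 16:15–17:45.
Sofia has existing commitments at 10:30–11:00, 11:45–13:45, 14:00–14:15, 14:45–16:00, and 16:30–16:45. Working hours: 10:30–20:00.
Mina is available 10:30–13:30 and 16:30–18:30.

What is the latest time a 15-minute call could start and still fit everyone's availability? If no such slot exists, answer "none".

17:30

Sofia free within 10:30–20:00: 11:00–11:45, 13:45–14:00, 14:15–14:45, 16:00–16:30, 16:45–20:00.
Hassan ∩ Sofia: 11:00–11:45, 13:45–14:00, 14:15–14:45, 16:15–16:30, 16:45–17:45.
Hassan ∩ Sofia ∩ Mina: 11:00–11:45, 16:45–17:45.
Windows ≥ 15 min: 11:00–11:45, 16:45–17:45.
Latest start in the last window 16:45–17:45 is 17:45 − 15 min = 17:30.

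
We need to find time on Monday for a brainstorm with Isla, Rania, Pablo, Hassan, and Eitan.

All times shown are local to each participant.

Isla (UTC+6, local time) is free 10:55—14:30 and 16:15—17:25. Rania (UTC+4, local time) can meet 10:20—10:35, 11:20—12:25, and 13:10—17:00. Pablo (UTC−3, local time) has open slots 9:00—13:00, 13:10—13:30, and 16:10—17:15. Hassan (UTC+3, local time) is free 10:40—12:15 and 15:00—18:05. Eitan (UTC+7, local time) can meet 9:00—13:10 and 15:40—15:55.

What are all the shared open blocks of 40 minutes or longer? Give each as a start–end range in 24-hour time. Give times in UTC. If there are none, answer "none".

Isla → UTC: 04:55–08:30, 10:15–11:25.
Rania → UTC: 06:20–06:35, 07:20–08:25, 09:10–13:00.
Pablo → UTC: 12:00–16:00, 16:10–16:30, 19:10–20:15.
Hassan → UTC: 07:40–09:15, 12:00–15:05.
Eitan → UTC: 02:00–06:10, 08:40–08:55.
Isla ∩ Rania: 06:20–06:35, 07:20–08:25, 10:15–11:25.
Isla ∩ Rania ∩ Pablo: (none).
Isla ∩ Rania ∩ Pablo ∩ Hassan: (none).
Isla ∩ Rania ∩ Pablo ∩ Hassan ∩ Eitan: (none).
Windows ≥ 40 min: (none).

none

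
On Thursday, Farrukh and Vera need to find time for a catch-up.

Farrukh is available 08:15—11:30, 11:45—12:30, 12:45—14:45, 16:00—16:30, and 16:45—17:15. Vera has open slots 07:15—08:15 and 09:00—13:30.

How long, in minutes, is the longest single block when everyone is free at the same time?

Farrukh ∩ Vera: 09:00–11:30, 11:45–12:30, 12:45–13:30.
Common window lengths: 150, 45, 45 min; longest is 150.

150 minutes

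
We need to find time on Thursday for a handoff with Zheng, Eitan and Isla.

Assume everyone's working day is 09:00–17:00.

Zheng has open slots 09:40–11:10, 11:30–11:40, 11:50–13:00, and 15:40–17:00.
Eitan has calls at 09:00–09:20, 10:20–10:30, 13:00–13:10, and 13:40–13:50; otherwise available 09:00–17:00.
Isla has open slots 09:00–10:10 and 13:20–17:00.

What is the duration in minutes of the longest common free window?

Eitan free within 09:00–17:00: 09:20–10:20, 10:30–13:00, 13:10–13:40, 13:50–17:00.
Zheng ∩ Eitan: 09:40–10:20, 10:30–11:10, 11:30–11:40, 11:50–13:00, 15:40–17:00.
Zheng ∩ Eitan ∩ Isla: 09:40–10:10, 15:40–17:00.
Common window lengths: 30, 80 min; longest is 80.

80 minutes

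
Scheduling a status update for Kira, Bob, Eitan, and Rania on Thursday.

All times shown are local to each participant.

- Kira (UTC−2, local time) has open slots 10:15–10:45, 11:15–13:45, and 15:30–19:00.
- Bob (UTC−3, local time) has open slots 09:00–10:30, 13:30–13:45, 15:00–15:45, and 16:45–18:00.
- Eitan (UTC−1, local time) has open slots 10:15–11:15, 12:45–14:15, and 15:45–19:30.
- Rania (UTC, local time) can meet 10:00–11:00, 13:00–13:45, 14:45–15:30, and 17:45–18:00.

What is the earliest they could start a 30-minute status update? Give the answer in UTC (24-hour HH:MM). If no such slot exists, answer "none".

Kira → UTC: 12:15–12:45, 13:15–15:45, 17:30–21:00.
Bob → UTC: 12:00–13:30, 16:30–16:45, 18:00–18:45, 19:45–21:00.
Eitan → UTC: 11:15–12:15, 13:45–15:15, 16:45–20:30.
Rania → UTC: 10:00–11:00, 13:00–13:45, 14:45–15:30, 17:45–18:00.
Kira ∩ Bob: 12:15–12:45, 13:15–13:30, 18:00–18:45, 19:45–21:00.
Kira ∩ Bob ∩ Eitan: 18:00–18:45, 19:45–20:30.
Kira ∩ Bob ∩ Eitan ∩ Rania: (none).
Windows ≥ 30 min: (none).

none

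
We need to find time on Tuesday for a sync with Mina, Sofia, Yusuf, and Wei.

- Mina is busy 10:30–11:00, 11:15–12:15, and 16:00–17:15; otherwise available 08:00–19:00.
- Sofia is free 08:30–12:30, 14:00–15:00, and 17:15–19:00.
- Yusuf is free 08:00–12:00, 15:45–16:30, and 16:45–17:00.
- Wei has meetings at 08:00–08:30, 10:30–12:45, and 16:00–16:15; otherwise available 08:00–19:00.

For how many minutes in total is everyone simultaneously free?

Mina free within 08:00–19:00: 08:00–10:30, 11:00–11:15, 12:15–16:00, 17:15–19:00.
Wei free within 08:00–19:00: 08:30–10:30, 12:45–16:00, 16:15–19:00.
Mina ∩ Sofia: 08:30–10:30, 11:00–11:15, 12:15–12:30, 14:00–15:00, 17:15–19:00.
Mina ∩ Sofia ∩ Yusuf: 08:30–10:30, 11:00–11:15.
Mina ∩ Sofia ∩ Yusuf ∩ Wei: 08:30–10:30.
Total common minutes: 120.

120 minutes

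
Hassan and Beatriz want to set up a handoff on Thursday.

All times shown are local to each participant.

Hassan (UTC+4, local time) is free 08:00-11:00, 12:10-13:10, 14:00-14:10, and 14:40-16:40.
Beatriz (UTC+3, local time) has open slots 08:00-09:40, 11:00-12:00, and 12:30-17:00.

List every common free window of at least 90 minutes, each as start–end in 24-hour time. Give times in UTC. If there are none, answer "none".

05:00–06:40, 10:40–12:40

Hassan → UTC: 04:00–07:00, 08:10–09:10, 10:00–10:10, 10:40–12:40.
Beatriz → UTC: 05:00–06:40, 08:00–09:00, 09:30–14:00.
Hassan ∩ Beatriz: 05:00–06:40, 08:10–09:00, 10:00–10:10, 10:40–12:40.
Windows ≥ 90 min: 05:00–06:40, 10:40–12:40.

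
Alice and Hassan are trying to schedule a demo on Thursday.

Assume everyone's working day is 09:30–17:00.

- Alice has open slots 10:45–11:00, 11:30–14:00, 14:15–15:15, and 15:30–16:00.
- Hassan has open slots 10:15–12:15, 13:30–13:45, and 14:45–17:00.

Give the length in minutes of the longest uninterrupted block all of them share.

Alice ∩ Hassan: 10:45–11:00, 11:30–12:15, 13:30–13:45, 14:45–15:15, 15:30–16:00.
Common window lengths: 15, 45, 15, 30, 30 min; longest is 45.

45 minutes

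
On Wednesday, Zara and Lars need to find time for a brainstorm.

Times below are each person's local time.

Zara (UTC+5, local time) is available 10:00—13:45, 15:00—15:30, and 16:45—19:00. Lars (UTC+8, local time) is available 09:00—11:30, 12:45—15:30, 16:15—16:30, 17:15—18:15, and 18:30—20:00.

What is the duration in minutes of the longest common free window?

150 minutes

Zara → UTC: 05:00–08:45, 10:00–10:30, 11:45–14:00.
Lars → UTC: 01:00–03:30, 04:45–07:30, 08:15–08:30, 09:15–10:15, 10:30–12:00.
Zara ∩ Lars: 05:00–07:30, 08:15–08:30, 10:00–10:15, 11:45–12:00.
Common window lengths: 150, 15, 15, 15 min; longest is 150.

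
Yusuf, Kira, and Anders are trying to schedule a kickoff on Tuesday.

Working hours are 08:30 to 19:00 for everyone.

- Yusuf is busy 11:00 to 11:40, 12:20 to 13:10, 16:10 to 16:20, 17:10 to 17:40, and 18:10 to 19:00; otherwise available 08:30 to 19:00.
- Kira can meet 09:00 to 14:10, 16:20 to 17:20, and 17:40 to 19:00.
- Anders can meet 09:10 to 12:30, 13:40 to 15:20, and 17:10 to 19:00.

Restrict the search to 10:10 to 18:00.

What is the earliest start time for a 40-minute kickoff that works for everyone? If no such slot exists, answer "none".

Yusuf free within 08:30–19:00: 08:30–11:00, 11:40–12:20, 13:10–16:10, 16:20–17:10, 17:40–18:10.
Yusuf ∩ Kira: 09:00–11:00, 11:40–12:20, 13:10–14:10, 16:20–17:10, 17:40–18:10.
Yusuf ∩ Kira ∩ Anders: 09:10–11:00, 11:40–12:20, 13:40–14:10, 17:40–18:10.
Restricted to 10:10–18:00: 10:10–11:00, 11:40–12:20, 13:40–14:10, 17:40–18:00.
Windows ≥ 40 min: 10:10–11:00, 11:40–12:20.
Earliest such window starts at 10:10.

10:10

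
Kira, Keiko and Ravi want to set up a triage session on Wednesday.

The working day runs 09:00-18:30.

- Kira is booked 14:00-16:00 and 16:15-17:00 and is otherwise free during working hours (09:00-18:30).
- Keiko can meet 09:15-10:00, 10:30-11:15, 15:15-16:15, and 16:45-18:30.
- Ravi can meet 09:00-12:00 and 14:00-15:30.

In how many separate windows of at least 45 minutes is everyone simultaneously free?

Kira free within 09:00–18:30: 09:00–14:00, 16:00–16:15, 17:00–18:30.
Kira ∩ Keiko: 09:15–10:00, 10:30–11:15, 16:00–16:15, 17:00–18:30.
Kira ∩ Keiko ∩ Ravi: 09:15–10:00, 10:30–11:15.
Windows ≥ 45 min: 09:15–10:00, 10:30–11:15.
That's 2 windows.

2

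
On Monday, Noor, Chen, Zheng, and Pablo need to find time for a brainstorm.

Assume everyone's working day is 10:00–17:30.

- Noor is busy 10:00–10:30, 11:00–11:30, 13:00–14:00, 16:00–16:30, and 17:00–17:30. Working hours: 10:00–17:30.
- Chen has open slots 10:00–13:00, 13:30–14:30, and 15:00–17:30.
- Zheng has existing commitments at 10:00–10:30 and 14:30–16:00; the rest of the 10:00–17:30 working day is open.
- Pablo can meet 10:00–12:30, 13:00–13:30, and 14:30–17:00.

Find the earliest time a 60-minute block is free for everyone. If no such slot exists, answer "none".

Noor free within 10:00–17:30: 10:30–11:00, 11:30–13:00, 14:00–16:00, 16:30–17:00.
Zheng free within 10:00–17:30: 10:30–14:30, 16:00–17:30.
Noor ∩ Chen: 10:30–11:00, 11:30–13:00, 14:00–14:30, 15:00–16:00, 16:30–17:00.
Noor ∩ Chen ∩ Zheng: 10:30–11:00, 11:30–13:00, 14:00–14:30, 16:30–17:00.
Noor ∩ Chen ∩ Zheng ∩ Pablo: 10:30–11:00, 11:30–12:30, 16:30–17:00.
Windows ≥ 60 min: 11:30–12:30.
Earliest such window starts at 11:30.

11:30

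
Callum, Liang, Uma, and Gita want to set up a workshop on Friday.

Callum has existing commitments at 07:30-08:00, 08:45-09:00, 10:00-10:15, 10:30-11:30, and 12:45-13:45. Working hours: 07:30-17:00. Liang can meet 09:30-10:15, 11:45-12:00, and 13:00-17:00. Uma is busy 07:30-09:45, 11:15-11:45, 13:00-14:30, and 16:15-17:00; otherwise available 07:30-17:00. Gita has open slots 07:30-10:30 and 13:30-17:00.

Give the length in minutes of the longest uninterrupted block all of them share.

105 minutes

Callum free within 07:30–17:00: 08:00–08:45, 09:00–10:00, 10:15–10:30, 11:30–12:45, 13:45–17:00.
Uma free within 07:30–17:00: 09:45–11:15, 11:45–13:00, 14:30–16:15.
Callum ∩ Liang: 09:30–10:00, 11:45–12:00, 13:45–17:00.
Callum ∩ Liang ∩ Uma: 09:45–10:00, 11:45–12:00, 14:30–16:15.
Callum ∩ Liang ∩ Uma ∩ Gita: 09:45–10:00, 14:30–16:15.
Common window lengths: 15, 105 min; longest is 105.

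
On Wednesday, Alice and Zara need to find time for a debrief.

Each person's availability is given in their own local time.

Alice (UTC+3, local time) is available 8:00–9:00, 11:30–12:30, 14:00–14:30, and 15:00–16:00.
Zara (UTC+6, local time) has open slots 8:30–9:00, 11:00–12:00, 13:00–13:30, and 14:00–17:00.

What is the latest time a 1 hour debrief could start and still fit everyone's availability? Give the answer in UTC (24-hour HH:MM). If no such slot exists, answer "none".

08:30

Alice → UTC: 05:00–06:00, 08:30–09:30, 11:00–11:30, 12:00–13:00.
Zara → UTC: 02:30–03:00, 05:00–06:00, 07:00–07:30, 08:00–11:00.
Alice ∩ Zara: 05:00–06:00, 08:30–09:30.
Windows ≥ 60 min: 05:00–06:00, 08:30–09:30.
Latest start in the last window 08:30–09:30 is 09:30 − 60 min = 08:30.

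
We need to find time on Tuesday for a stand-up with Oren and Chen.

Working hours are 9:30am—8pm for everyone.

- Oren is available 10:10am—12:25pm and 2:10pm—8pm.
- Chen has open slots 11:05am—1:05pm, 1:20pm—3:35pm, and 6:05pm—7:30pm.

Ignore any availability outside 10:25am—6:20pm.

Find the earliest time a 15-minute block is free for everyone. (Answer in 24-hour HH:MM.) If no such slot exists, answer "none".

Oren ∩ Chen: 11:05–12:25, 14:10–15:35, 18:05–19:30.
Restricted to 10:25–18:20: 11:05–12:25, 14:10–15:35, 18:05–18:20.
Windows ≥ 15 min: 11:05–12:25, 14:10–15:35, 18:05–18:20.
Earliest such window starts at 11:05.

11:05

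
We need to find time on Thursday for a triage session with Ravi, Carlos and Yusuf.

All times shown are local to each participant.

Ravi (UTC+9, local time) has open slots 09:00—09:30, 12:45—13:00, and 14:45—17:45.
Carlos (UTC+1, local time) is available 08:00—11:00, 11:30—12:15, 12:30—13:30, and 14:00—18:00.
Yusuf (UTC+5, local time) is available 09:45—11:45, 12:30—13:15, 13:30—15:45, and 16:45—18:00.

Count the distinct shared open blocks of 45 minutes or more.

1

Ravi → UTC: 00:00–00:30, 03:45–04:00, 05:45–08:45.
Carlos → UTC: 07:00–10:00, 10:30–11:15, 11:30–12:30, 13:00–17:00.
Yusuf → UTC: 04:45–06:45, 07:30–08:15, 08:30–10:45, 11:45–13:00.
Ravi ∩ Carlos: 07:00–08:45.
Ravi ∩ Carlos ∩ Yusuf: 07:30–08:15, 08:30–08:45.
Windows ≥ 45 min: 07:30–08:15.
That's 1 window.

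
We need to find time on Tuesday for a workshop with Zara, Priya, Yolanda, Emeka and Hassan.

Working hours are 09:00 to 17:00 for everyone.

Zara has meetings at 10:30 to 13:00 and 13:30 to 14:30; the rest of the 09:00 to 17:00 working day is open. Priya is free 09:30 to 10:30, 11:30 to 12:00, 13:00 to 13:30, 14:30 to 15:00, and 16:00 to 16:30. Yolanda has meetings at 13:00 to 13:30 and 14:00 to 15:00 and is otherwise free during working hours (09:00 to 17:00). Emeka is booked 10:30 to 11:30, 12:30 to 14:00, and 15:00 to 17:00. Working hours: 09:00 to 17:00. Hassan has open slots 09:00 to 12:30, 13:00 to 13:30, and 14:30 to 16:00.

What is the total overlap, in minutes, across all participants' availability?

Zara free within 09:00–17:00: 09:00–10:30, 13:00–13:30, 14:30–17:00.
Yolanda free within 09:00–17:00: 09:00–13:00, 13:30–14:00, 15:00–17:00.
Emeka free within 09:00–17:00: 09:00–10:30, 11:30–12:30, 14:00–15:00.
Zara ∩ Priya: 09:30–10:30, 13:00–13:30, 14:30–15:00, 16:00–16:30.
Zara ∩ Priya ∩ Yolanda: 09:30–10:30, 16:00–16:30.
Zara ∩ Priya ∩ Yolanda ∩ Emeka: 09:30–10:30.
Zara ∩ Priya ∩ Yolanda ∩ Emeka ∩ Hassan: 09:30–10:30.
Total common minutes: 60.

60 minutes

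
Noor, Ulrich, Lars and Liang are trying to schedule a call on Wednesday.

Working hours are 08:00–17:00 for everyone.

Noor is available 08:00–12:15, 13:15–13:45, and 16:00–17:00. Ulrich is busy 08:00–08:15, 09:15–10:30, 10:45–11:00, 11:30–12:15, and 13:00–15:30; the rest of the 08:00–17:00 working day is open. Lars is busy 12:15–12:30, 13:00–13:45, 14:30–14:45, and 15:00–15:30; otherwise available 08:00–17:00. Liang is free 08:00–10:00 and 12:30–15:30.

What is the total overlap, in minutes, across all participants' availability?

Ulrich free within 08:00–17:00: 08:15–09:15, 10:30–10:45, 11:00–11:30, 12:15–13:00, 15:30–17:00.
Lars free within 08:00–17:00: 08:00–12:15, 12:30–13:00, 13:45–14:30, 14:45–15:00, 15:30–17:00.
Noor ∩ Ulrich: 08:15–09:15, 10:30–10:45, 11:00–11:30, 16:00–17:00.
Noor ∩ Ulrich ∩ Lars: 08:15–09:15, 10:30–10:45, 11:00–11:30, 16:00–17:00.
Noor ∩ Ulrich ∩ Lars ∩ Liang: 08:15–09:15.
Total common minutes: 60.

60 minutes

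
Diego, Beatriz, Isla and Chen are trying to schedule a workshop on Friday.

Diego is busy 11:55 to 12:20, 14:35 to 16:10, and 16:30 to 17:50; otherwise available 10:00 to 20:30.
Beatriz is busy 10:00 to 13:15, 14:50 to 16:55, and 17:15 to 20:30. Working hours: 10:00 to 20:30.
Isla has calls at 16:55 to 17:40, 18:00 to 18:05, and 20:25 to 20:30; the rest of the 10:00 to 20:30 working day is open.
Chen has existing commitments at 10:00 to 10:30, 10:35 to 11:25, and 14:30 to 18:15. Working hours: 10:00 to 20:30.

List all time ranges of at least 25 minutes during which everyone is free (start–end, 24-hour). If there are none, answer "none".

Diego free within 10:00–20:30: 10:00–11:55, 12:20–14:35, 16:10–16:30, 17:50–20:30.
Beatriz free within 10:00–20:30: 13:15–14:50, 16:55–17:15.
Isla free within 10:00–20:30: 10:00–16:55, 17:40–18:00, 18:05–20:25.
Chen free within 10:00–20:30: 10:30–10:35, 11:25–14:30, 18:15–20:30.
Diego ∩ Beatriz: 13:15–14:35.
Diego ∩ Beatriz ∩ Isla: 13:15–14:35.
Diego ∩ Beatriz ∩ Isla ∩ Chen: 13:15–14:30.
Windows ≥ 25 min: 13:15–14:30.

13:15–14:30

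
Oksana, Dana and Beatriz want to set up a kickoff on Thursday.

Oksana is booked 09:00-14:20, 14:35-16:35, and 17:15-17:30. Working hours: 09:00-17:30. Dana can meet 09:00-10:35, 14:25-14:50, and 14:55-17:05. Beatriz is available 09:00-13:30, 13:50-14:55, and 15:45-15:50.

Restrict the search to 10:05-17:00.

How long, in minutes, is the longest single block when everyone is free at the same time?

Oksana free within 09:00–17:30: 14:20–14:35, 16:35–17:15.
Oksana ∩ Dana: 14:25–14:35, 16:35–17:05.
Oksana ∩ Dana ∩ Beatriz: 14:25–14:35.
Restricted to 10:05–17:00: 14:25–14:35.
Single common window of 10 minutes.

10 minutes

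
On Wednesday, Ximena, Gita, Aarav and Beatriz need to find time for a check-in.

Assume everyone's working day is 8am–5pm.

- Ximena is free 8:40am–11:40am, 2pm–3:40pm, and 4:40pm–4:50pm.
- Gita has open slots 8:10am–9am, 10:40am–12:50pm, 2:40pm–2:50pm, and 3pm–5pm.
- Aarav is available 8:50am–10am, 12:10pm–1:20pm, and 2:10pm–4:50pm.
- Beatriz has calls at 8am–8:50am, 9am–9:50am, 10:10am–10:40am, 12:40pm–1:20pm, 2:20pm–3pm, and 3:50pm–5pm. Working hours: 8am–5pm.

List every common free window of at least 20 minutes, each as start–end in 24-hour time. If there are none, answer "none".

15:00–15:40

Beatriz free within 08:00–17:00: 08:50–09:00, 09:50–10:10, 10:40–12:40, 13:20–14:20, 15:00–15:50.
Ximena ∩ Gita: 08:40–09:00, 10:40–11:40, 14:40–14:50, 15:00–15:40, 16:40–16:50.
Ximena ∩ Gita ∩ Aarav: 08:50–09:00, 14:40–14:50, 15:00–15:40, 16:40–16:50.
Ximena ∩ Gita ∩ Aarav ∩ Beatriz: 08:50–09:00, 15:00–15:40.
Windows ≥ 20 min: 15:00–15:40.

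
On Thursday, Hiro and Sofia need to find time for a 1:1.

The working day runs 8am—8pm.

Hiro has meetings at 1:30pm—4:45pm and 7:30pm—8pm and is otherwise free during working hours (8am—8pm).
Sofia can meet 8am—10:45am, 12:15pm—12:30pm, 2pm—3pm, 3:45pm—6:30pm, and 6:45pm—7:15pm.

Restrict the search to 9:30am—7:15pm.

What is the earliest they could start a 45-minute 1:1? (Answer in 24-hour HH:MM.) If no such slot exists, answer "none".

09:30

Hiro free within 08:00–20:00: 08:00–13:30, 16:45–19:30.
Hiro ∩ Sofia: 08:00–10:45, 12:15–12:30, 16:45–18:30, 18:45–19:15.
Restricted to 09:30–19:15: 09:30–10:45, 12:15–12:30, 16:45–18:30, 18:45–19:15.
Windows ≥ 45 min: 09:30–10:45, 16:45–18:30.
Earliest such window starts at 09:30.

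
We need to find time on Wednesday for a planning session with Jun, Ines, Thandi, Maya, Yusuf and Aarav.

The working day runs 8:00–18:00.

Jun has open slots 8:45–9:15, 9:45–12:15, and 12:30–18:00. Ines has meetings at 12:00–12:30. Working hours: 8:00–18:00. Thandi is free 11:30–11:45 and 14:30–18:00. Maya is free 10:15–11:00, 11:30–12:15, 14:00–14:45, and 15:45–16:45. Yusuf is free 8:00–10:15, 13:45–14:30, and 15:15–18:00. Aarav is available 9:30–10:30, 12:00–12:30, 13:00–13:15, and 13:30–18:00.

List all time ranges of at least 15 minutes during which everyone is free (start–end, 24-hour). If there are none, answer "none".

15:45–16:45

Ines free within 08:00–18:00: 08:00–12:00, 12:30–18:00.
Jun ∩ Ines: 08:45–09:15, 09:45–12:00, 12:30–18:00.
Jun ∩ Ines ∩ Thandi: 11:30–11:45, 14:30–18:00.
Jun ∩ Ines ∩ Thandi ∩ Maya: 11:30–11:45, 14:30–14:45, 15:45–16:45.
Jun ∩ Ines ∩ Thandi ∩ Maya ∩ Yusuf: 15:45–16:45.
Jun ∩ Ines ∩ Thandi ∩ Maya ∩ Yusuf ∩ Aarav: 15:45–16:45.
Windows ≥ 15 min: 15:45–16:45.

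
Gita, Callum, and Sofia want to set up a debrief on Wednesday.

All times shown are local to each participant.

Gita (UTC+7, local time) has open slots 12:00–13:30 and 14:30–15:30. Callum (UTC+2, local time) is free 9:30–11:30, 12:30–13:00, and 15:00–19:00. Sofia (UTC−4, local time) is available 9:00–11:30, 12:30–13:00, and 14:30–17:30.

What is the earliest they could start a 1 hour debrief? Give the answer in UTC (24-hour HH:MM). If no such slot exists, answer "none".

Gita → UTC: 05:00–06:30, 07:30–08:30.
Callum → UTC: 07:30–09:30, 10:30–11:00, 13:00–17:00.
Sofia → UTC: 13:00–15:30, 16:30–17:00, 18:30–21:30.
Gita ∩ Callum: 07:30–08:30.
Gita ∩ Callum ∩ Sofia: (none).
Windows ≥ 60 min: (none).

none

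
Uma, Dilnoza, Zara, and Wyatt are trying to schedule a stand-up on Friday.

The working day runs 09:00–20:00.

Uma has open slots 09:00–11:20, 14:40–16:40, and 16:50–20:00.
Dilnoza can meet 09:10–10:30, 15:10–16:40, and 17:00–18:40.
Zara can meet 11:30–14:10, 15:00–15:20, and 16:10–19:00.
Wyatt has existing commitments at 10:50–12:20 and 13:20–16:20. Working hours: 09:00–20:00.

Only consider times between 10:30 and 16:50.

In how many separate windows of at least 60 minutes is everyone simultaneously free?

Wyatt free within 09:00–20:00: 09:00–10:50, 12:20–13:20, 16:20–20:00.
Uma ∩ Dilnoza: 09:10–10:30, 15:10–16:40, 17:00–18:40.
Uma ∩ Dilnoza ∩ Zara: 15:10–15:20, 16:10–16:40, 17:00–18:40.
Uma ∩ Dilnoza ∩ Zara ∩ Wyatt: 16:20–16:40, 17:00–18:40.
Restricted to 10:30–16:50: 16:20–16:40.
Windows ≥ 60 min: (none).
That's 0 windows.

0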